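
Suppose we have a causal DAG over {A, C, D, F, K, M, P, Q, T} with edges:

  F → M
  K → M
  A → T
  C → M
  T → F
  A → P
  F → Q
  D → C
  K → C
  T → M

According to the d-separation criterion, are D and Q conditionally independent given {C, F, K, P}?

Enumerating the 4 paths from D to Q and testing each for blocking by {C, F, K, P}:
Path 1: D → C ← K → M ← F → Q
  K is a fork here and K is conditioned on, so the path is blocked at K.
Path 2: D → C ← K → M ← T → F → Q
  K is a fork here and K is conditioned on, so the path is blocked at K.
Path 3: D → C → M ← F → Q
  C is a chain here and C is conditioned on, so the path is blocked at C.
Path 4: D → C → M ← T → F → Q
  C is a chain here and C is conditioned on, so the path is blocked at C.
Every path is blocked, so D and Q are d-separated given {C, F, K, P}.

Yes — D and Q are d-separated given {C, F, K, P}.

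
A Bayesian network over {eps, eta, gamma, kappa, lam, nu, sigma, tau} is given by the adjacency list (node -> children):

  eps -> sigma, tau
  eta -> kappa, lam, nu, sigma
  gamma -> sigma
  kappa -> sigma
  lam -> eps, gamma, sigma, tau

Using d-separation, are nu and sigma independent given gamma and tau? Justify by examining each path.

No

6 paths connect nu and sigma; each must be blocked for d-separation to hold:
Path 1: nu ← eta → sigma
  eta is a fork and eta is not conditioned on — no node blocks this path, so it is active.
Path 2: nu ← eta → lam → eps → sigma
  eta is a fork and eta is not conditioned on; lam is a chain and lam is not conditioned on; eps is a chain and eps is not conditioned on — no node blocks this path, so it is active.
Path 3: nu ← eta → lam → gamma → sigma
  gamma is a chain here and gamma is conditioned on, so the path is blocked at gamma.
Path 4: nu ← eta → lam → sigma
  eta is a fork and eta is not conditioned on; lam is a chain and lam is not conditioned on — no node blocks this path, so it is active.
Path 5: nu ← eta → lam → tau ← eps → sigma
  eta is a fork and eta is not conditioned on; lam is a chain and lam is not conditioned on; tau is a collider and tau is conditioned on, which opens it; eps is a fork and eps is not conditioned on — no node blocks this path, so it is active.
Path 6: nu ← eta → kappa → sigma
  eta is a fork and eta is not conditioned on; kappa is a chain and kappa is not conditioned on — no node blocks this path, so it is active.
Since the path nu ← eta → sigma is active, nu and sigma are not d-separated given {gamma, tau}.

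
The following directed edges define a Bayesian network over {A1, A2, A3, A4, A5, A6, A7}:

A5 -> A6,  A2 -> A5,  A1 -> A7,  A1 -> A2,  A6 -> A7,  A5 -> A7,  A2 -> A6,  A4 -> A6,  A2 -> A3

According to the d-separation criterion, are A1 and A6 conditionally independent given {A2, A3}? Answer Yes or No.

Yes

We examine all 6 paths between A1 and A6:
Path 1: A1 → A7 ← A5 → A6
  A7 is a collider here and neither A7 nor any of its descendants is conditioned on, so the collider stays closed — the path is blocked at A7.
Path 2: A1 → A7 ← A5 ← A2 → A6
  A7 is a collider here and neither A7 nor any of its descendants is conditioned on, so the collider stays closed — the path is blocked at A7.
Path 3: A1 → A7 ← A6
  A7 is a collider here and neither A7 nor any of its descendants is conditioned on, so the collider stays closed — the path is blocked at A7.
Path 4: A1 → A2 → A5 → A7 ← A6
  A2 is a chain here and A2 is conditioned on, so the path is blocked at A2.
Path 5: A1 → A2 → A5 → A6
  A2 is a chain here and A2 is conditioned on, so the path is blocked at A2.
Path 6: A1 → A2 → A6
  A2 is a chain here and A2 is conditioned on, so the path is blocked at A2.
Every path is blocked, so A1 and A6 are d-separated given {A2, A3}.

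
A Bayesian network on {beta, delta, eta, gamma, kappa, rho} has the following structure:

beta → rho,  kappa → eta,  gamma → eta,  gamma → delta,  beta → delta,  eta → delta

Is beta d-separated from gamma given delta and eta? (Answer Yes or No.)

No

Enumerating the 2 paths from beta to gamma and testing each for blocking by {delta, eta}:
Path 1: beta → delta ← gamma
  delta is a collider and delta is conditioned on, which opens it — no node blocks this path, so it is active.
Path 2: beta → delta ← eta ← gamma
  eta is a chain here and eta is conditioned on, so the path is blocked at eta.
Since the path beta → delta ← gamma is active, beta and gamma are not d-separated given {delta, eta}.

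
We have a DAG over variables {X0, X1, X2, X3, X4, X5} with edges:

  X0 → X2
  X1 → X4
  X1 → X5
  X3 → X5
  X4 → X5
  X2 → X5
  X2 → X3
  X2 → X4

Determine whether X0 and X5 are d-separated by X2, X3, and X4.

Yes

There are 4 undirected paths between X0 and X5; checking each against the conditioning set {X2, X3, X4}:
Path 1: X0 → X2 → X4 → X5
  X2 is a chain here and X2 is conditioned on, so the path is blocked at X2.
Path 2: X0 → X2 → X4 ← X1 → X5
  X2 is a chain here and X2 is conditioned on, so the path is blocked at X2.
Path 3: X0 → X2 → X5
  X2 is a chain here and X2 is conditioned on, so the path is blocked at X2.
Path 4: X0 → X2 → X3 → X5
  X2 is a chain here and X2 is conditioned on, so the path is blocked at X2.
Since every path is blocked, d-separation holds.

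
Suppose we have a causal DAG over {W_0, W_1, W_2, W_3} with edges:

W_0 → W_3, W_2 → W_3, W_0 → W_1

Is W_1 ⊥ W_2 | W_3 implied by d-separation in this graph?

No

The only undirected path from W_1 to W_2 is:
Path 1: W_1 ← W_0 → W_3 ← W_2
  W_0 is a fork and W_0 is not conditioned on; W_3 is a collider and W_3 is conditioned on, which opens it — no node blocks this path, so it is active.
Since the path W_1 ← W_0 → W_3 ← W_2 is active, W_1 and W_2 are not d-separated given {W_3}.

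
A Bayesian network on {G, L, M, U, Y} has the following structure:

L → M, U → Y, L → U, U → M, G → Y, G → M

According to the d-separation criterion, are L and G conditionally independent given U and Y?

4 paths connect L and G; each must be blocked for d-separation to hold:
Path 1: L → U → Y ← G
  U is a chain here and U is conditioned on, so the path is blocked at U.
Path 2: L → U → M ← G
  U is a chain here and U is conditioned on, so the path is blocked at U.
Path 3: L → M ← U → Y ← G
  M is a collider here and neither M nor any of its descendants is conditioned on, so the collider stays closed — the path is blocked at M.
Path 4: L → M ← G
  M is a collider here and neither M nor any of its descendants is conditioned on, so the collider stays closed — the path is blocked at M.
All paths are blocked; L ⊥ G | {U, Y} holds.

Yes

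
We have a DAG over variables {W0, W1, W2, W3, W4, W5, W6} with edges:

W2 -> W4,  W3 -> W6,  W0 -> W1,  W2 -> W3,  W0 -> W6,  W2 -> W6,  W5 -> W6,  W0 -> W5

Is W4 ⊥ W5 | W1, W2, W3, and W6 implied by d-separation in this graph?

4 paths connect W4 and W5; each must be blocked for d-separation to hold:
Path 1: W4 ← W2 → W3 → W6 ← W5
  W2 is a fork here and W2 is conditioned on, so the path is blocked at W2.
Path 2: W4 ← W2 → W3 → W6 ← W0 → W5
  W2 is a fork here and W2 is conditioned on, so the path is blocked at W2.
Path 3: W4 ← W2 → W6 ← W5
  W2 is a fork here and W2 is conditioned on, so the path is blocked at W2.
Path 4: W4 ← W2 → W6 ← W0 → W5
  W2 is a fork here and W2 is conditioned on, so the path is blocked at W2.
Every path is blocked, so W4 and W5 are d-separated given {W1, W2, W3, W6}.

Yes — W4 and W5 are d-separated given {W1, W2, W3, W6}.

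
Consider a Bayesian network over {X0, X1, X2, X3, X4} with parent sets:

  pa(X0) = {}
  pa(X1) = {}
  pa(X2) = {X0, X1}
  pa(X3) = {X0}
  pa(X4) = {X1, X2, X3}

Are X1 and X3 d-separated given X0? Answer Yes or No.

Yes

We examine all 4 paths between X1 and X3:
Path 1: X1 → X4 ← X3
  X4 is a collider here and neither X4 nor any of its descendants is conditioned on, so the collider stays closed — the path is blocked at X4.
Path 2: X1 → X4 ← X2 ← X0 → X3
  X4 is a collider here and neither X4 nor any of its descendants is conditioned on, so the collider stays closed — the path is blocked at X4.
Path 3: X1 → X2 → X4 ← X3
  X4 is a collider here and neither X4 nor any of its descendants is conditioned on, so the collider stays closed — the path is blocked at X4.
Path 4: X1 → X2 ← X0 → X3
  X2 is a collider here and neither X2 nor any of its descendants is conditioned on, so the collider stays closed — the path is blocked at X2.
All paths are blocked; X1 ⊥ X3 | {X0} holds.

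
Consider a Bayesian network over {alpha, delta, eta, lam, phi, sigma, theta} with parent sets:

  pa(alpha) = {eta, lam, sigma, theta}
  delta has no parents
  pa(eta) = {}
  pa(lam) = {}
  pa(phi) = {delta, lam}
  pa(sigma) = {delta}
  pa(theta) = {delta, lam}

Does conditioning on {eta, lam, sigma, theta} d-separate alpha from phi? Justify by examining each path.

Yes

We examine all 6 paths between alpha and phi:
Path 1: alpha ← lam → theta ← delta → phi
  lam is a fork here and lam is conditioned on, so the path is blocked at lam.
Path 2: alpha ← lam → phi
  lam is a fork here and lam is conditioned on, so the path is blocked at lam.
Path 3: alpha ← theta ← lam → phi
  theta is a chain here and theta is conditioned on, so the path is blocked at theta.
Path 4: alpha ← theta ← delta → phi
  theta is a chain here and theta is conditioned on, so the path is blocked at theta.
Path 5: alpha ← sigma ← delta → theta ← lam → phi
  sigma is a chain here and sigma is conditioned on, so the path is blocked at sigma.
Path 6: alpha ← sigma ← delta → phi
  sigma is a chain here and sigma is conditioned on, so the path is blocked at sigma.
Every path is blocked, so alpha and phi are d-separated given {eta, lam, sigma, theta}.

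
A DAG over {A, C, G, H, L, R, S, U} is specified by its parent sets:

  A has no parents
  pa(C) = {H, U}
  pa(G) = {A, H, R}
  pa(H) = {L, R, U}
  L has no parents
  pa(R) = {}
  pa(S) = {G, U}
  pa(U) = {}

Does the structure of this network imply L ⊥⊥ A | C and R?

4 paths connect L and A; each must be blocked for d-separation to hold:
Path 1: L → H → C ← U → S ← G ← A
  S is a collider here and neither S nor any of its descendants is conditioned on, so the collider stays closed — the path is blocked at S.
Path 2: L → H ← R → G ← A
  R is a fork here and R is conditioned on, so the path is blocked at R.
Path 3: L → H → G ← A
  G is a collider here and neither G nor any of its descendants is conditioned on, so the collider stays closed — the path is blocked at G.
Path 4: L → H ← U → S ← G ← A
  S is a collider here and neither S nor any of its descendants is conditioned on, so the collider stays closed — the path is blocked at S.
Since every path is blocked, d-separation holds.

Yes — L and A are d-separated given {C, R}.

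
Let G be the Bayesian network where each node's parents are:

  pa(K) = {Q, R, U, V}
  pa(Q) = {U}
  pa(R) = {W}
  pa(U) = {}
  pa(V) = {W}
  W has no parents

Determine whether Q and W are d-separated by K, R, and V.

Yes

There are 4 undirected paths between Q and W; checking each against the conditioning set {K, R, V}:
Path 1: Q → K ← R ← W
  R is a chain here and R is conditioned on, so the path is blocked at R.
Path 2: Q → K ← V ← W
  V is a chain here and V is conditioned on, so the path is blocked at V.
Path 3: Q ← U → K ← R ← W
  R is a chain here and R is conditioned on, so the path is blocked at R.
Path 4: Q ← U → K ← V ← W
  V is a chain here and V is conditioned on, so the path is blocked at V.
Every path is blocked, so Q and W are d-separated given {K, R, V}.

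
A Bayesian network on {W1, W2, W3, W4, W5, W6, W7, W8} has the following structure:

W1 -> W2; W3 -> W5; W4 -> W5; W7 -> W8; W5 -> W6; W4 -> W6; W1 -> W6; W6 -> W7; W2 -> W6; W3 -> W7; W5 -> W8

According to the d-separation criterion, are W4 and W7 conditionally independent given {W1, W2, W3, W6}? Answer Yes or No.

There are 6 undirected paths between W4 and W7; checking each against the conditioning set {W1, W2, W3, W6}:
  1. W4 → W6 → W7 — W6:chain[blocks] ⇒ blocked
  2. W4 → W6 ← W5 → W8 ← W7 — W6:collider[open]; W5:fork[open]; W8:collider[blocks] ⇒ blocked
  3. W4 → W6 ← W5 ← W3 → W7 — W6:collider[open]; W5:chain[open]; W3:fork[blocks] ⇒ blocked
  4. W4 → W5 → W6 → W7 — W5:chain[open]; W6:chain[blocks] ⇒ blocked
  5. W4 → W5 → W8 ← W7 — W5:chain[open]; W8:collider[blocks] ⇒ blocked
  6. W4 → W5 ← W3 → W7 — W5:collider[open]; W3:fork[blocks] ⇒ blocked
All paths are blocked; W4 ⊥ W7 | {W1, W2, W3, W6} holds.

Yes — W4 and W7 are d-separated given {W1, W2, W3, W6}.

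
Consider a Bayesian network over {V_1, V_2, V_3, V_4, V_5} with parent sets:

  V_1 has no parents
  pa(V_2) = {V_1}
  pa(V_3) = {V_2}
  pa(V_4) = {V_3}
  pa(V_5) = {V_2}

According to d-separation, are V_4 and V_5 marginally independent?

The only undirected path from V_4 to V_5 is:
Path 1: V_4 ← V_3 ← V_2 → V_5
  V_3 is a chain and V_3 is not conditioned on; V_2 is a fork and V_2 is not conditioned on — no node blocks this path, so it is active.
At least one path is unblocked, so d-separation fails.

No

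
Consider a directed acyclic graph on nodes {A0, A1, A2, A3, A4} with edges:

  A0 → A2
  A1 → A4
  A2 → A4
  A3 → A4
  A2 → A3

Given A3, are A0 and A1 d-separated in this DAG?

We examine all 2 paths between A0 and A1:
  1. A0 → A2 → A4 ← A1 — A2:chain[open]; A4:collider[blocks] ⇒ blocked
  2. A0 → A2 → A3 → A4 ← A1 — A2:chain[open]; A3:chain[blocks]; A4:collider[blocks] ⇒ blocked
Every path is blocked, so A0 and A1 are d-separated given {A3}.

Yes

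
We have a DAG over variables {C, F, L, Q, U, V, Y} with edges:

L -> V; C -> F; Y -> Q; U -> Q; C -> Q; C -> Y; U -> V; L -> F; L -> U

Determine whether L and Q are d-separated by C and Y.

No

We examine all 4 paths between L and Q:
  1. L → V ← U → Q — V:collider[blocks]; U:fork[open] ⇒ blocked
  2. L → F ← C → Q — F:collider[blocks]; C:fork[blocks] ⇒ blocked
  3. L → F ← C → Y → Q — F:collider[blocks]; C:fork[blocks]; Y:chain[blocks] ⇒ blocked
  4. L → U → Q — U:chain[open] ⇒ active
Since the path L → U → Q is active, L and Q are not d-separated given {C, Y}.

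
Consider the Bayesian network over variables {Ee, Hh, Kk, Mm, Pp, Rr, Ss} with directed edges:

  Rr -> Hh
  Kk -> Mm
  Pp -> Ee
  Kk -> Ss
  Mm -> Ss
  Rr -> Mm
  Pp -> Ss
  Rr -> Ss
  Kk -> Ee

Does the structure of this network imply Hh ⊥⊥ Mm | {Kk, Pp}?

Enumerating the 4 paths from Hh to Mm and testing each for blocking by {Kk, Pp}:
  1. Hh ← Rr → Ss ← Kk → Mm — Rr:fork[open]; Ss:collider[blocks]; Kk:fork[blocks] ⇒ blocked
  2. Hh ← Rr → Ss ← Mm — Rr:fork[open]; Ss:collider[blocks] ⇒ blocked
  3. Hh ← Rr → Ss ← Pp → Ee ← Kk → Mm — Rr:fork[open]; Ss:collider[blocks]; Pp:fork[blocks]; Ee:collider[blocks]; Kk:fork[blocks] ⇒ blocked
  4. Hh ← Rr → Mm — Rr:fork[open] ⇒ active
Since the path Hh ← Rr → Mm is active, Hh and Mm are not d-separated given {Kk, Pp}.

No — Hh and Mm are not d-separated given {Kk, Pp}.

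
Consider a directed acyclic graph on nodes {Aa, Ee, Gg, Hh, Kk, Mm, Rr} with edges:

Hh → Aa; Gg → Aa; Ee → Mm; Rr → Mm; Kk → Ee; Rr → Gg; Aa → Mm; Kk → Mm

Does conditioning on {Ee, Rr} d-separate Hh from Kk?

Yes

We examine all 4 paths between Hh and Kk:
Path 1: Hh → Aa → Mm ← Kk
  Mm is a collider here and neither Mm nor any of its descendants is conditioned on, so the collider stays closed — the path is blocked at Mm.
Path 2: Hh → Aa → Mm ← Ee ← Kk
  Mm is a collider here and neither Mm nor any of its descendants is conditioned on, so the collider stays closed — the path is blocked at Mm.
Path 3: Hh → Aa ← Gg ← Rr → Mm ← Kk
  Aa is a collider here and neither Aa nor any of its descendants is conditioned on, so the collider stays closed — the path is blocked at Aa.
Path 4: Hh → Aa ← Gg ← Rr → Mm ← Ee ← Kk
  Aa is a collider here and neither Aa nor any of its descendants is conditioned on, so the collider stays closed — the path is blocked at Aa.
Since every path is blocked, d-separation holds.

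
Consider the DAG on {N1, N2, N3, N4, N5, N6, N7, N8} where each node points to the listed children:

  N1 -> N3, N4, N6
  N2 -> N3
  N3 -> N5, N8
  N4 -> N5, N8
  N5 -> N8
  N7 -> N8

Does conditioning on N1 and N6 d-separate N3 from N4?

We examine all 5 paths between N3 and N4:
Path 1: N3 ← N1 → N4
  N1 is a fork here and N1 is conditioned on, so the path is blocked at N1.
Path 2: N3 → N5 ← N4
  N5 is a collider here and neither N5 nor any of its descendants is conditioned on, so the collider stays closed — the path is blocked at N5.
Path 3: N3 → N5 → N8 ← N4
  N8 is a collider here and neither N8 nor any of its descendants is conditioned on, so the collider stays closed — the path is blocked at N8.
Path 4: N3 → N8 ← N4
  N8 is a collider here and neither N8 nor any of its descendants is conditioned on, so the collider stays closed — the path is blocked at N8.
Path 5: N3 → N8 ← N5 ← N4
  N8 is a collider here and neither N8 nor any of its descendants is conditioned on, so the collider stays closed — the path is blocked at N8.
Every path is blocked, so N3 and N4 are d-separated given {N1, N6}.

Yes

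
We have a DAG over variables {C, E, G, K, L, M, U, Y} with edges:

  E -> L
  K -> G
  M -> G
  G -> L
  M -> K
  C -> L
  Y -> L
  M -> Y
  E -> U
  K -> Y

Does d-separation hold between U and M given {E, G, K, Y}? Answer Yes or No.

We examine all 6 paths between U and M:
Path 1: U ← E → L ← Y ← M
  E is a fork here and E is conditioned on, so the path is blocked at E.
Path 2: U ← E → L ← Y ← K ← M
  E is a fork here and E is conditioned on, so the path is blocked at E.
Path 3: U ← E → L ← Y ← K → G ← M
  E is a fork here and E is conditioned on, so the path is blocked at E.
Path 4: U ← E → L ← G ← M
  E is a fork here and E is conditioned on, so the path is blocked at E.
Path 5: U ← E → L ← G ← K → Y ← M
  E is a fork here and E is conditioned on, so the path is blocked at E.
Path 6: U ← E → L ← G ← K ← M
  E is a fork here and E is conditioned on, so the path is blocked at E.
Every path is blocked, so U and M are d-separated given {E, G, K, Y}.

Yes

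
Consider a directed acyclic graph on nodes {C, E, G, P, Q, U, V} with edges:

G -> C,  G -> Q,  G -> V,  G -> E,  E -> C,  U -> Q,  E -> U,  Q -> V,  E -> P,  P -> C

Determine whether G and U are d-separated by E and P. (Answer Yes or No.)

Yes

5 paths connect G and U; each must be blocked for d-separation to hold:
Path 1: G → Q ← U
  Q is a collider here and neither Q nor any of its descendants is conditioned on, so the collider stays closed — the path is blocked at Q.
Path 2: G → E → U
  E is a chain here and E is conditioned on, so the path is blocked at E.
Path 3: G → C ← E → U
  C is a collider here and neither C nor any of its descendants is conditioned on, so the collider stays closed — the path is blocked at C.
Path 4: G → C ← P ← E → U
  C is a collider here and neither C nor any of its descendants is conditioned on, so the collider stays closed — the path is blocked at C.
Path 5: G → V ← Q ← U
  V is a collider here and neither V nor any of its descendants is conditioned on, so the collider stays closed — the path is blocked at V.
Every path is blocked, so G and U are d-separated given {E, P}.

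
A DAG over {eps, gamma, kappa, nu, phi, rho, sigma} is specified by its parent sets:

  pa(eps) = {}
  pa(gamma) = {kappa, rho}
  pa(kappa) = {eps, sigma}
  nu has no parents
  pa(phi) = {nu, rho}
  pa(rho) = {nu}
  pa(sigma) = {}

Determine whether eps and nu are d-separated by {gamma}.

We examine all 2 paths between eps and nu:
Path 1: eps → kappa → gamma ← rho ← nu
  kappa is a chain and kappa is not conditioned on; gamma is a collider and gamma is conditioned on, which opens it; rho is a chain and rho is not conditioned on — no node blocks this path, so it is active.
Path 2: eps → kappa → gamma ← rho → phi ← nu
  phi is a collider here and neither phi nor any of its descendants is conditioned on, so the collider stays closed — the path is blocked at phi.
At least one path is unblocked, so d-separation fails.

No — eps and nu are not d-separated given {gamma}.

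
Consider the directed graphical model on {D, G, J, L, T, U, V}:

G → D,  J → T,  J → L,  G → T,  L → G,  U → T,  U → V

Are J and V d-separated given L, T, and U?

2 paths connect J and V; each must be blocked for d-separation to hold:
Path 1: J → L → G → T ← U → V
  L is a chain here and L is conditioned on, so the path is blocked at L.
Path 2: J → T ← U → V
  U is a fork here and U is conditioned on, so the path is blocked at U.
Since every path is blocked, d-separation holds.

Yes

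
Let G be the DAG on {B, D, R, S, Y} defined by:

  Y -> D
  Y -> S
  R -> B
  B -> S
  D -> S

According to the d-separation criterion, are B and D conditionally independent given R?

Yes

2 paths connect B and D; each must be blocked for d-separation to hold:
Path 1: B → S ← D
  S is a collider here and neither S nor any of its descendants is conditioned on, so the collider stays closed — the path is blocked at S.
Path 2: B → S ← Y → D
  S is a collider here and neither S nor any of its descendants is conditioned on, so the collider stays closed — the path is blocked at S.
Since every path is blocked, d-separation holds.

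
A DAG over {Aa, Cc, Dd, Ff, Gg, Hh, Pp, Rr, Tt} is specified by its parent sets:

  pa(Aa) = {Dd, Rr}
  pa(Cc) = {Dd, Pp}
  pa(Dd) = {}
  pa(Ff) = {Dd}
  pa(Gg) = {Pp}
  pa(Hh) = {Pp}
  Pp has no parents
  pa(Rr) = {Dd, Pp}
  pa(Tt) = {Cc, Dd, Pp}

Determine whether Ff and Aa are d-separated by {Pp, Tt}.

No

There are 6 undirected paths between Ff and Aa; checking each against the conditioning set {Pp, Tt}:
  1. Ff ← Dd → Cc ← Pp → Rr → Aa — Dd:fork[open]; Cc:collider[open]; Pp:fork[blocks]; Rr:chain[open] ⇒ blocked
  2. Ff ← Dd → Cc → Tt ← Pp → Rr → Aa — Dd:fork[open]; Cc:chain[open]; Tt:collider[open]; Pp:fork[blocks]; Rr:chain[open] ⇒ blocked
  3. Ff ← Dd → Aa — Dd:fork[open] ⇒ active
  4. Ff ← Dd → Rr → Aa — Dd:fork[open]; Rr:chain[open] ⇒ active
  5. Ff ← Dd → Tt ← Pp → Rr → Aa — Dd:fork[open]; Tt:collider[open]; Pp:fork[blocks]; Rr:chain[open] ⇒ blocked
  6. Ff ← Dd → Tt ← Cc ← Pp → Rr → Aa — Dd:fork[open]; Tt:collider[open]; Cc:chain[open]; Pp:fork[blocks]; Rr:chain[open] ⇒ blocked
At least one path is unblocked, so d-separation fails.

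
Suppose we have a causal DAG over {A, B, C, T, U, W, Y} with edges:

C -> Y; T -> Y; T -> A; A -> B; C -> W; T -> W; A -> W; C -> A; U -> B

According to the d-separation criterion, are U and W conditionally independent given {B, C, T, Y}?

No — U and W are not d-separated given {B, C, T, Y}.

There are 5 undirected paths between U and W; checking each against the conditioning set {B, C, T, Y}:
  1. U → B ← A ← C → Y ← T → W — B:collider[open]; A:chain[open]; C:fork[blocks]; Y:collider[open]; T:fork[blocks] ⇒ blocked
  2. U → B ← A ← C → W — B:collider[open]; A:chain[open]; C:fork[blocks] ⇒ blocked
  3. U → B ← A ← T → Y ← C → W — B:collider[open]; A:chain[open]; T:fork[blocks]; Y:collider[open]; C:fork[blocks] ⇒ blocked
  4. U → B ← A ← T → W — B:collider[open]; A:chain[open]; T:fork[blocks] ⇒ blocked
  5. U → B ← A → W — B:collider[open]; A:fork[open] ⇒ active
At least one path is unblocked, so d-separation fails.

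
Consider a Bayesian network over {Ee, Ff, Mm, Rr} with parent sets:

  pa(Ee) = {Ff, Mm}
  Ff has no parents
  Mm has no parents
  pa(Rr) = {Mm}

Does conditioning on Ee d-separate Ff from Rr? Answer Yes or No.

No

Only one path connects Ff and Rr:
  1. Ff → Ee ← Mm → Rr — Ee:collider[open]; Mm:fork[open] ⇒ active
At least one path is unblocked, so d-separation fails.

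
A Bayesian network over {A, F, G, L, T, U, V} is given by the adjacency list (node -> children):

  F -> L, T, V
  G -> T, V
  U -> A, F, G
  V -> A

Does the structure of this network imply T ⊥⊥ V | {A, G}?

No

There are 6 undirected paths between T and V; checking each against the conditioning set {A, G}:
  1. T ← F → V — F:fork[open] ⇒ active
  2. T ← F ← U → A ← V — F:chain[open]; U:fork[open]; A:collider[open] ⇒ active
  3. T ← F ← U → G → V — F:chain[open]; U:fork[open]; G:chain[blocks] ⇒ blocked
  4. T ← G → V — G:fork[blocks] ⇒ blocked
  5. T ← G ← U → A ← V — G:chain[blocks]; U:fork[open]; A:collider[open] ⇒ blocked
  6. T ← G ← U → F → V — G:chain[blocks]; U:fork[open]; F:chain[open] ⇒ blocked
At least one path is unblocked, so d-separation fails.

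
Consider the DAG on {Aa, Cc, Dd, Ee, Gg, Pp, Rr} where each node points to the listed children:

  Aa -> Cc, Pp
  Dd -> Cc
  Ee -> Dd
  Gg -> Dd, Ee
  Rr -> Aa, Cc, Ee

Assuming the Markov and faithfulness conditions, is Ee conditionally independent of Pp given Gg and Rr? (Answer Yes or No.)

We examine all 6 paths between Ee and Pp:
  1. Ee → Dd → Cc ← Aa → Pp — Dd:chain[open]; Cc:collider[blocks]; Aa:fork[open] ⇒ blocked
  2. Ee → Dd → Cc ← Rr → Aa → Pp — Dd:chain[open]; Cc:collider[blocks]; Rr:fork[blocks]; Aa:chain[open] ⇒ blocked
  3. Ee ← Gg → Dd → Cc ← Aa → Pp — Gg:fork[blocks]; Dd:chain[open]; Cc:collider[blocks]; Aa:fork[open] ⇒ blocked
  4. Ee ← Gg → Dd → Cc ← Rr → Aa → Pp — Gg:fork[blocks]; Dd:chain[open]; Cc:collider[blocks]; Rr:fork[blocks]; Aa:chain[open] ⇒ blocked
  5. Ee ← Rr → Aa → Pp — Rr:fork[blocks]; Aa:chain[open] ⇒ blocked
  6. Ee ← Rr → Cc ← Aa → Pp — Rr:fork[blocks]; Cc:collider[blocks]; Aa:fork[open] ⇒ blocked
Every path is blocked, so Ee and Pp are d-separated given {Gg, Rr}.

Yes — Ee and Pp are d-separated given {Gg, Rr}.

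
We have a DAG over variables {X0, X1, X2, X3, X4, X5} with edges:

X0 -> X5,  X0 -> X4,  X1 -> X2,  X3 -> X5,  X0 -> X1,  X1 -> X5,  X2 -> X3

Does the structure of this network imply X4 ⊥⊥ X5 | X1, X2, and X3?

No

3 paths connect X4 and X5; each must be blocked for d-separation to hold:
  1. X4 ← X0 → X5 — X0:fork[open] ⇒ active
  2. X4 ← X0 → X1 → X5 — X0:fork[open]; X1:chain[blocks] ⇒ blocked
  3. X4 ← X0 → X1 → X2 → X3 → X5 — X0:fork[open]; X1:chain[blocks]; X2:chain[blocks]; X3:chain[blocks] ⇒ blocked
Since the path X4 ← X0 → X5 is active, X4 and X5 are not d-separated given {X1, X2, X3}.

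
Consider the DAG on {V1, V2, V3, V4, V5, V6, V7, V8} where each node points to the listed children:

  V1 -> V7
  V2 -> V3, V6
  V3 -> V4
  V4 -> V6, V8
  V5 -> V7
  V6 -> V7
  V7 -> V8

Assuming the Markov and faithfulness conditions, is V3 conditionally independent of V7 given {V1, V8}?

No

Enumerating the 4 paths from V3 to V7 and testing each for blocking by {V1, V8}:
Path 1: V3 ← V2 → V6 → V7
  V2 is a fork and V2 is not conditioned on; V6 is a chain and V6 is not conditioned on — no node blocks this path, so it is active.
Path 2: V3 ← V2 → V6 ← V4 → V8 ← V7
  V2 is a fork and V2 is not conditioned on; V6 is a collider and its descendant V8 is conditioned on, which opens it; V4 is a fork and V4 is not conditioned on; V8 is a collider and V8 is conditioned on, which opens it — no node blocks this path, so it is active.
Path 3: V3 → V4 → V8 ← V7
  V4 is a chain and V4 is not conditioned on; V8 is a collider and V8 is conditioned on, which opens it — no node blocks this path, so it is active.
Path 4: V3 → V4 → V6 → V7
  V4 is a chain and V4 is not conditioned on; V6 is a chain and V6 is not conditioned on — no node blocks this path, so it is active.
Since the path V3 ← V2 → V6 → V7 is active, V3 and V7 are not d-separated given {V1, V8}.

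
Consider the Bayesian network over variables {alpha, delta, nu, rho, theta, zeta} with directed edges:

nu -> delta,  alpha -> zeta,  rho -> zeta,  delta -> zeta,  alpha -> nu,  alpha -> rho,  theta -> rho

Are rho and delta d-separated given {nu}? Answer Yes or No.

4 paths connect rho and delta; each must be blocked for d-separation to hold:
Path 1: rho → zeta ← delta
  zeta is a collider here and neither zeta nor any of its descendants is conditioned on, so the collider stays closed — the path is blocked at zeta.
Path 2: rho → zeta ← alpha → nu → delta
  zeta is a collider here and neither zeta nor any of its descendants is conditioned on, so the collider stays closed — the path is blocked at zeta.
Path 3: rho ← alpha → zeta ← delta
  zeta is a collider here and neither zeta nor any of its descendants is conditioned on, so the collider stays closed — the path is blocked at zeta.
Path 4: rho ← alpha → nu → delta
  nu is a chain here and nu is conditioned on, so the path is blocked at nu.
Every path is blocked, so rho and delta are d-separated given {nu}.

Yes — rho and delta are d-separated given {nu}.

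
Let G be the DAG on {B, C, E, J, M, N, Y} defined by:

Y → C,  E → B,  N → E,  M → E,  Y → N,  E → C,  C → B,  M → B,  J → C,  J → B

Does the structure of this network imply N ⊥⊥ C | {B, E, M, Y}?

Yes

Enumerating the 6 paths from N to C and testing each for blocking by {B, E, M, Y}:
Path 1: N ← Y → C
  Y is a fork here and Y is conditioned on, so the path is blocked at Y.
Path 2: N → E ← M → B ← J → C
  M is a fork here and M is conditioned on, so the path is blocked at M.
Path 3: N → E ← M → B ← C
  M is a fork here and M is conditioned on, so the path is blocked at M.
Path 4: N → E → B ← J → C
  E is a chain here and E is conditioned on, so the path is blocked at E.
Path 5: N → E → B ← C
  E is a chain here and E is conditioned on, so the path is blocked at E.
Path 6: N → E → C
  E is a chain here and E is conditioned on, so the path is blocked at E.
Every path is blocked, so N and C are d-separated given {B, E, M, Y}.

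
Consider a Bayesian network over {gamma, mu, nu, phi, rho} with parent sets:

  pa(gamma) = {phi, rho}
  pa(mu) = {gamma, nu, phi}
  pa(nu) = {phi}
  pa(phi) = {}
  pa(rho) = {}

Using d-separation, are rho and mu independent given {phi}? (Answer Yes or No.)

We examine all 3 paths between rho and mu:
Path 1: rho → gamma → mu
  gamma is a chain and gamma is not conditioned on — no node blocks this path, so it is active.
Path 2: rho → gamma ← phi → mu
  gamma is a collider here and neither gamma nor any of its descendants is conditioned on, so the collider stays closed — the path is blocked at gamma.
Path 3: rho → gamma ← phi → nu → mu
  gamma is a collider here and neither gamma nor any of its descendants is conditioned on, so the collider stays closed — the path is blocked at gamma.
Since the path rho → gamma → mu is active, rho and mu are not d-separated given {phi}.

No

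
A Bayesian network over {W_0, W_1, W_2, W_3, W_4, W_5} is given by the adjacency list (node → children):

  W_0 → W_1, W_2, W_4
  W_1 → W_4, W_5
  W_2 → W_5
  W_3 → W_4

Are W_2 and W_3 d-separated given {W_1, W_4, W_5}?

Enumerating the 4 paths from W_2 to W_3 and testing each for blocking by {W_1, W_4, W_5}:
Path 1: W_2 → W_5 ← W_1 ← W_0 → W_4 ← W_3
  W_1 is a chain here and W_1 is conditioned on, so the path is blocked at W_1.
Path 2: W_2 → W_5 ← W_1 → W_4 ← W_3
  W_1 is a fork here and W_1 is conditioned on, so the path is blocked at W_1.
Path 3: W_2 ← W_0 → W_4 ← W_3
  W_0 is a fork and W_0 is not conditioned on; W_4 is a collider and W_4 is conditioned on, which opens it — no node blocks this path, so it is active.
Path 4: W_2 ← W_0 → W_1 → W_4 ← W_3
  W_1 is a chain here and W_1 is conditioned on, so the path is blocked at W_1.
Because an active path exists, W_2 and W_3 are not d-separated.

No — W_2 and W_3 are not d-separated given {W_1, W_4, W_5}.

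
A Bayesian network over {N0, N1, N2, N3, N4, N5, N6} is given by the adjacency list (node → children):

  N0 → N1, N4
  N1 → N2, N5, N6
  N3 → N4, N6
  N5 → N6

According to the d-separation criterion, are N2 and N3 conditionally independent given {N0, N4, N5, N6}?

No — N2 and N3 are not d-separated given {N0, N4, N5, N6}.

Enumerating the 3 paths from N2 to N3 and testing each for blocking by {N0, N4, N5, N6}:
Path 1: N2 ← N1 → N6 ← N3
  N1 is a fork and N1 is not conditioned on; N6 is a collider and N6 is conditioned on, which opens it — no node blocks this path, so it is active.
Path 2: N2 ← N1 → N5 → N6 ← N3
  N5 is a chain here and N5 is conditioned on, so the path is blocked at N5.
Path 3: N2 ← N1 ← N0 → N4 ← N3
  N0 is a fork here and N0 is conditioned on, so the path is blocked at N0.
Because an active path exists, N2 and N3 are not d-separated.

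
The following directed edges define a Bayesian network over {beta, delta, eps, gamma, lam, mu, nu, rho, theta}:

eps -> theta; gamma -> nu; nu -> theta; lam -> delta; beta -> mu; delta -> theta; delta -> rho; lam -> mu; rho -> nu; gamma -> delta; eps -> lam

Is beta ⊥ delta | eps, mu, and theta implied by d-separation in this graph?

No — beta and delta are not d-separated given {eps, mu, theta}.

4 paths connect beta and delta; each must be blocked for d-separation to hold:
Path 1: beta → mu ← lam ← eps → theta ← nu ← gamma → delta
  eps is a fork here and eps is conditioned on, so the path is blocked at eps.
Path 2: beta → mu ← lam ← eps → theta ← nu ← rho ← delta
  eps is a fork here and eps is conditioned on, so the path is blocked at eps.
Path 3: beta → mu ← lam ← eps → theta ← delta
  eps is a fork here and eps is conditioned on, so the path is blocked at eps.
Path 4: beta → mu ← lam → delta
  mu is a collider and mu is conditioned on, which opens it; lam is a fork and lam is not conditioned on — no node blocks this path, so it is active.
At least one path is unblocked, so d-separation fails.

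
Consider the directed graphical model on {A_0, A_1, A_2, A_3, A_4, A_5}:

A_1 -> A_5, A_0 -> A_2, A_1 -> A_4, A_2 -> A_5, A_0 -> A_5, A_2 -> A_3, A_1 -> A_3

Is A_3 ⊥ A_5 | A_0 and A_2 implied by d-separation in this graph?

3 paths connect A_3 and A_5; each must be blocked for d-separation to hold:
Path 1: A_3 ← A_1 → A_5
  A_1 is a fork and A_1 is not conditioned on — no node blocks this path, so it is active.
Path 2: A_3 ← A_2 → A_5
  A_2 is a fork here and A_2 is conditioned on, so the path is blocked at A_2.
Path 3: A_3 ← A_2 ← A_0 → A_5
  A_2 is a chain here and A_2 is conditioned on, so the path is blocked at A_2.
At least one path is unblocked, so d-separation fails.

No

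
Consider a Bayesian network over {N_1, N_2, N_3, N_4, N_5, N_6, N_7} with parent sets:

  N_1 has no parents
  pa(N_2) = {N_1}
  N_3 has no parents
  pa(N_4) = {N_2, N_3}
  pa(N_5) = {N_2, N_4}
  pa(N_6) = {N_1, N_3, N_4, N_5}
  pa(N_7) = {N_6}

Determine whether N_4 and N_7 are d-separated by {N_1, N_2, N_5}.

6 paths connect N_4 and N_7; each must be blocked for d-separation to hold:
Path 1: N_4 ← N_3 → N_6 → N_7
  N_3 is a fork and N_3 is not conditioned on; N_6 is a chain and N_6 is not conditioned on — no node blocks this path, so it is active.
Path 2: N_4 ← N_2 → N_5 → N_6 → N_7
  N_2 is a fork here and N_2 is conditioned on, so the path is blocked at N_2.
Path 3: N_4 ← N_2 ← N_1 → N_6 → N_7
  N_2 is a chain here and N_2 is conditioned on, so the path is blocked at N_2.
Path 4: N_4 → N_6 → N_7
  N_6 is a chain and N_6 is not conditioned on — no node blocks this path, so it is active.
Path 5: N_4 → N_5 ← N_2 ← N_1 → N_6 → N_7
  N_2 is a chain here and N_2 is conditioned on, so the path is blocked at N_2.
Path 6: N_4 → N_5 → N_6 → N_7
  N_5 is a chain here and N_5 is conditioned on, so the path is blocked at N_5.
At least one path is unblocked, so d-separation fails.

No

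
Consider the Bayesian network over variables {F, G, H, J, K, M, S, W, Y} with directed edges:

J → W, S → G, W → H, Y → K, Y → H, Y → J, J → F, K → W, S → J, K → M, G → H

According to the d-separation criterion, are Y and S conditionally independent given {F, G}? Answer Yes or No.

No

6 paths connect Y and S; each must be blocked for d-separation to hold:
Path 1: Y → H ← W ← J ← S
  H is a collider here and neither H nor any of its descendants is conditioned on, so the collider stays closed — the path is blocked at H.
Path 2: Y → H ← G ← S
  H is a collider here and neither H nor any of its descendants is conditioned on, so the collider stays closed — the path is blocked at H.
Path 3: Y → K → W → H ← G ← S
  H is a collider here and neither H nor any of its descendants is conditioned on, so the collider stays closed — the path is blocked at H.
Path 4: Y → K → W ← J ← S
  W is a collider here and neither W nor any of its descendants is conditioned on, so the collider stays closed — the path is blocked at W.
Path 5: Y → J → W → H ← G ← S
  H is a collider here and neither H nor any of its descendants is conditioned on, so the collider stays closed — the path is blocked at H.
Path 6: Y → J ← S
  J is a collider and its descendant F is conditioned on, which opens it — no node blocks this path, so it is active.
Since the path Y → J ← S is active, Y and S are not d-separated given {F, G}.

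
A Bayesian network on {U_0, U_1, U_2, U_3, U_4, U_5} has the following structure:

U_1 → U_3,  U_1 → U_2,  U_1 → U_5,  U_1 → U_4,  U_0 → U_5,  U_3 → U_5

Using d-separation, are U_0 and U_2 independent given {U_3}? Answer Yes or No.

Enumerating the 2 paths from U_0 to U_2 and testing each for blocking by {U_3}:
Path 1: U_0 → U_5 ← U_3 ← U_1 → U_2
  U_5 is a collider here and neither U_5 nor any of its descendants is conditioned on, so the collider stays closed — the path is blocked at U_5.
Path 2: U_0 → U_5 ← U_1 → U_2
  U_5 is a collider here and neither U_5 nor any of its descendants is conditioned on, so the collider stays closed — the path is blocked at U_5.
Since every path is blocked, d-separation holds.

Yes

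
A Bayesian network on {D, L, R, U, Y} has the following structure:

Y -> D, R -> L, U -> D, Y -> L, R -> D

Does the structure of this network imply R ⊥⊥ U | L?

Enumerating the 2 paths from R to U and testing each for blocking by {L}:
  1. R → D ← U — D:collider[blocks] ⇒ blocked
  2. R → L ← Y → D ← U — L:collider[open]; Y:fork[open]; D:collider[blocks] ⇒ blocked
All paths are blocked; R ⊥ U | {L} holds.

Yes — R and U are d-separated given {L}.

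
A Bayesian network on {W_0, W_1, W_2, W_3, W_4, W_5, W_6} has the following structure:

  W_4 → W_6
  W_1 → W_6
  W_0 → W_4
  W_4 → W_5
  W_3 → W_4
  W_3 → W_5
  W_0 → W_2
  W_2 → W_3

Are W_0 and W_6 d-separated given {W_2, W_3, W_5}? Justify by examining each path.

Enumerating the 3 paths from W_0 to W_6 and testing each for blocking by {W_2, W_3, W_5}:
Path 1: W_0 → W_2 → W_3 → W_5 ← W_4 → W_6
  W_2 is a chain here and W_2 is conditioned on, so the path is blocked at W_2.
Path 2: W_0 → W_2 → W_3 → W_4 → W_6
  W_2 is a chain here and W_2 is conditioned on, so the path is blocked at W_2.
Path 3: W_0 → W_4 → W_6
  W_4 is a chain and W_4 is not conditioned on — no node blocks this path, so it is active.
At least one path is unblocked, so d-separation fails.

No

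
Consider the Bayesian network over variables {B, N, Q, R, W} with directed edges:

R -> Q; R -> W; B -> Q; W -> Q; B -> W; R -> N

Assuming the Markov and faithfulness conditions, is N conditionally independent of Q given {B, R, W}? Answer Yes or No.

We examine all 3 paths between N and Q:
Path 1: N ← R → Q
  R is a fork here and R is conditioned on, so the path is blocked at R.
Path 2: N ← R → W → Q
  R is a fork here and R is conditioned on, so the path is blocked at R.
Path 3: N ← R → W ← B → Q
  R is a fork here and R is conditioned on, so the path is blocked at R.
Every path is blocked, so N and Q are d-separated given {B, R, W}.

Yes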